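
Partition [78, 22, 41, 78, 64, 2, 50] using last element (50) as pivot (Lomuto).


Pivot: 50
  22 <= 50: swap -> [22, 78, 41, 78, 64, 2, 50]
  41 <= 50: swap -> [22, 41, 78, 78, 64, 2, 50]
  2 <= 50: swap -> [22, 41, 2, 78, 64, 78, 50]
Place pivot at 3: [22, 41, 2, 50, 64, 78, 78]

Partitioned: [22, 41, 2, 50, 64, 78, 78]


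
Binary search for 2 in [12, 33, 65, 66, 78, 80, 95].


Step 1: lo=0, hi=6, mid=3, val=66
Step 2: lo=0, hi=2, mid=1, val=33
Step 3: lo=0, hi=0, mid=0, val=12

Not found


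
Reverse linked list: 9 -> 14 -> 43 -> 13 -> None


Step 1: curr=9, set curr.next=prev(None) | reversed so far: 9
Step 2: curr=14, set curr.next=prev(9) | reversed so far: 14 -> 9
Step 3: curr=43, set curr.next=prev(14) | reversed so far: 43 -> 14 -> 9
Step 4: curr=13, set curr.next=prev(43) | reversed so far: 13 -> 43 -> 14 -> 9

13 -> 43 -> 14 -> 9 -> None


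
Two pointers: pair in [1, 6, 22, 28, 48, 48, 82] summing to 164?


lo=0(1)+hi=6(82)=83
lo=1(6)+hi=6(82)=88
lo=2(22)+hi=6(82)=104
lo=3(28)+hi=6(82)=110
lo=4(48)+hi=6(82)=130
lo=5(48)+hi=6(82)=130

No pair found


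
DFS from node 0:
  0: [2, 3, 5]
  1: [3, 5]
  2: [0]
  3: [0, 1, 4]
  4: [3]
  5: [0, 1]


Visit 0, push [5, 3, 2]
Visit 2, push []
Visit 3, push [4, 1]
Visit 1, push [5]
Visit 5, push []
Visit 4, push []

DFS order: [0, 2, 3, 1, 5, 4]


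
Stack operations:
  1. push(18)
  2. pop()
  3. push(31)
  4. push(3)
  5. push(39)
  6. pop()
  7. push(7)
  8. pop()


push(18) -> [18]
pop()->18, []
push(31) -> [31]
push(3) -> [31, 3]
push(39) -> [31, 3, 39]
pop()->39, [31, 3]
push(7) -> [31, 3, 7]
pop()->7, [31, 3]

Final stack: [31, 3]


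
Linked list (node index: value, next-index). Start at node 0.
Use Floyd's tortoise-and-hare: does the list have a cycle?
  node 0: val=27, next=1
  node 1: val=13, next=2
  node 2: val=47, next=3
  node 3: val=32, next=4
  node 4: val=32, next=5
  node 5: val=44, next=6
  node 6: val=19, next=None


Floyd's tortoise (slow, +1) and hare (fast, +2):
  init: slow=0, fast=0
  step 1: slow=1, fast=2
  step 2: slow=2, fast=4
  step 3: slow=3, fast=6
  step 4: fast -> None, no cycle

Cycle: no


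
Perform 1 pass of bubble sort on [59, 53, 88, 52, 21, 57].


Initial: [59, 53, 88, 52, 21, 57]
Pass 1: [53, 59, 52, 21, 57, 88] (4 swaps)

After 1 pass: [53, 59, 52, 21, 57, 88]


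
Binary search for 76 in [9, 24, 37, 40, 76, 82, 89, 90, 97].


Step 1: lo=0, hi=8, mid=4, val=76

Found at index 4


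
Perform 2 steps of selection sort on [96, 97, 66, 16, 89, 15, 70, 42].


Initial: [96, 97, 66, 16, 89, 15, 70, 42]
Step 1: min=15 at 5
  Swap: [15, 97, 66, 16, 89, 96, 70, 42]
Step 2: min=16 at 3
  Swap: [15, 16, 66, 97, 89, 96, 70, 42]

After 2 steps: [15, 16, 66, 97, 89, 96, 70, 42]


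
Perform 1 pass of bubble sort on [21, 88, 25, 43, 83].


Initial: [21, 88, 25, 43, 83]
Pass 1: [21, 25, 43, 83, 88] (3 swaps)

After 1 pass: [21, 25, 43, 83, 88]


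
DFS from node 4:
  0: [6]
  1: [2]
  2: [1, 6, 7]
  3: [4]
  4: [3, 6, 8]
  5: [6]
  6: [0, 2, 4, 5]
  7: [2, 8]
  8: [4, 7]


Visit 4, push [8, 6, 3]
Visit 3, push []
Visit 6, push [5, 2, 0]
Visit 0, push []
Visit 2, push [7, 1]
Visit 1, push []
Visit 7, push [8]
Visit 8, push []
Visit 5, push []

DFS order: [4, 3, 6, 0, 2, 1, 7, 8, 5]


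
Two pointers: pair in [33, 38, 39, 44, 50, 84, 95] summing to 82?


lo=0(33)+hi=6(95)=128
lo=0(33)+hi=5(84)=117
lo=0(33)+hi=4(50)=83
lo=0(33)+hi=3(44)=77
lo=1(38)+hi=3(44)=82

Yes: 38+44=82


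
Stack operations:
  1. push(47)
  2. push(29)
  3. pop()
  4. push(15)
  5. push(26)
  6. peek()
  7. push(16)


push(47) -> [47]
push(29) -> [47, 29]
pop()->29, [47]
push(15) -> [47, 15]
push(26) -> [47, 15, 26]
peek()->26
push(16) -> [47, 15, 26, 16]

Final stack: [47, 15, 26, 16]


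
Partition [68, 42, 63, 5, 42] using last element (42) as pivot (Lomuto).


Pivot: 42
  42 <= 42: swap -> [42, 68, 63, 5, 42]
  5 <= 42: swap -> [42, 5, 63, 68, 42]
Place pivot at 2: [42, 5, 42, 68, 63]

Partitioned: [42, 5, 42, 68, 63]


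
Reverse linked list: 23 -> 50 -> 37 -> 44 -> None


Step 1: curr=23, set curr.next=prev(None) | reversed so far: 23
Step 2: curr=50, set curr.next=prev(23) | reversed so far: 50 -> 23
Step 3: curr=37, set curr.next=prev(50) | reversed so far: 37 -> 50 -> 23
Step 4: curr=44, set curr.next=prev(37) | reversed so far: 44 -> 37 -> 50 -> 23

44 -> 37 -> 50 -> 23 -> None


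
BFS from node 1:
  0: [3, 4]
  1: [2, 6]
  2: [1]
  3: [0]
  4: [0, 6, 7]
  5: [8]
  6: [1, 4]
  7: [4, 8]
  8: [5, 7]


Visit 1, enqueue [2, 6]
Visit 2, enqueue []
Visit 6, enqueue [4]
Visit 4, enqueue [0, 7]
Visit 0, enqueue [3]
Visit 7, enqueue [8]
Visit 3, enqueue []
Visit 8, enqueue [5]
Visit 5, enqueue []

BFS order: [1, 2, 6, 4, 0, 7, 3, 8, 5]


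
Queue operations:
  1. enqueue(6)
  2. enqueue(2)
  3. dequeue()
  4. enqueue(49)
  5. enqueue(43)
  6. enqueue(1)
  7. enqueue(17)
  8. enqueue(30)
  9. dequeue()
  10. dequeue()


enqueue(6) -> [6]
enqueue(2) -> [6, 2]
dequeue()->6, [2]
enqueue(49) -> [2, 49]
enqueue(43) -> [2, 49, 43]
enqueue(1) -> [2, 49, 43, 1]
enqueue(17) -> [2, 49, 43, 1, 17]
enqueue(30) -> [2, 49, 43, 1, 17, 30]
dequeue()->2, [49, 43, 1, 17, 30]
dequeue()->49, [43, 1, 17, 30]

Final queue: [43, 1, 17, 30]


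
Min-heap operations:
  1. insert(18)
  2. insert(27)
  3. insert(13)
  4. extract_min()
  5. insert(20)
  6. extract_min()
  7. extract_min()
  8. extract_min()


insert(18) -> [18]
insert(27) -> [18, 27]
insert(13) -> [13, 27, 18]
extract_min()->13, [18, 27]
insert(20) -> [18, 27, 20]
extract_min()->18, [20, 27]
extract_min()->20, [27]
extract_min()->27, []

Final heap: []


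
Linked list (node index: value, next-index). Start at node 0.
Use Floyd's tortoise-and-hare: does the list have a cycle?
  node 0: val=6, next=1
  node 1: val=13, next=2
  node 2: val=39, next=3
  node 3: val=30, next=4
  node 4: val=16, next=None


Floyd's tortoise (slow, +1) and hare (fast, +2):
  init: slow=0, fast=0
  step 1: slow=1, fast=2
  step 2: slow=2, fast=4
  step 3: fast -> None, no cycle

Cycle: no


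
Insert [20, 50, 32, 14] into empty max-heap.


Insert 20: [20]
Insert 50: [50, 20]
Insert 32: [50, 20, 32]
Insert 14: [50, 20, 32, 14]

Final heap: [50, 20, 32, 14]


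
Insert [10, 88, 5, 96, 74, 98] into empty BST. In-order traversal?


Insert 10: root
Insert 88: R from 10
Insert 5: L from 10
Insert 96: R from 10 -> R from 88
Insert 74: R from 10 -> L from 88
Insert 98: R from 10 -> R from 88 -> R from 96

In-order: [5, 10, 74, 88, 96, 98]


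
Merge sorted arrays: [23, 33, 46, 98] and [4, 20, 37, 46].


Take 4 from B
Take 20 from B
Take 23 from A
Take 33 from A
Take 37 from B
Take 46 from A
Take 46 from B

Merged: [4, 20, 23, 33, 37, 46, 46, 98]


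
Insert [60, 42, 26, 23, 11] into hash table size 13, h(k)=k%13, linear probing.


Insert 60: h=8 -> slot 8
Insert 42: h=3 -> slot 3
Insert 26: h=0 -> slot 0
Insert 23: h=10 -> slot 10
Insert 11: h=11 -> slot 11

Table: [26, None, None, 42, None, None, None, None, 60, None, 23, 11, None]


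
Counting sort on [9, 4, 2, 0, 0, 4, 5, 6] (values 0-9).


Input: [9, 4, 2, 0, 0, 4, 5, 6]
Counts: [2, 0, 1, 0, 2, 1, 1, 0, 0, 1]

Sorted: [0, 0, 2, 4, 4, 5, 6, 9]


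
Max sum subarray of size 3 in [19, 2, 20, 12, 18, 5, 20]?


[0:3]: 41
[1:4]: 34
[2:5]: 50
[3:6]: 35
[4:7]: 43

Max: 50 at [2:5]


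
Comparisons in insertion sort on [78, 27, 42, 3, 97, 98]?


Algorithm: insertion sort
Input: [78, 27, 42, 3, 97, 98]
Sorted: [3, 27, 42, 78, 97, 98]

8


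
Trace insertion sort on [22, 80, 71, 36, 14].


Initial: [22, 80, 71, 36, 14]
Insert 80: [22, 80, 71, 36, 14]
Insert 71: [22, 71, 80, 36, 14]
Insert 36: [22, 36, 71, 80, 14]
Insert 14: [14, 22, 36, 71, 80]

Sorted: [14, 22, 36, 71, 80]


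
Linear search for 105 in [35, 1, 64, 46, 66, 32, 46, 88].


i=0: 35!=105
i=1: 1!=105
i=2: 64!=105
i=3: 46!=105
i=4: 66!=105
i=5: 32!=105
i=6: 46!=105
i=7: 88!=105

Not found, 8 comps


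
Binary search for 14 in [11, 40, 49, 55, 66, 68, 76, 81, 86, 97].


Step 1: lo=0, hi=9, mid=4, val=66
Step 2: lo=0, hi=3, mid=1, val=40
Step 3: lo=0, hi=0, mid=0, val=11

Not found


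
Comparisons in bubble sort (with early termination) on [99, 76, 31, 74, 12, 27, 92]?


Algorithm: bubble sort (with early termination)
Input: [99, 76, 31, 74, 12, 27, 92]
Sorted: [12, 27, 31, 74, 76, 92, 99]

20


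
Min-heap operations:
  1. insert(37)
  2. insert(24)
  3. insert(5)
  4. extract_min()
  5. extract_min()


insert(37) -> [37]
insert(24) -> [24, 37]
insert(5) -> [5, 37, 24]
extract_min()->5, [24, 37]
extract_min()->24, [37]

Final heap: [37]


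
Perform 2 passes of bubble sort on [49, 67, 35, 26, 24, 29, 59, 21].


Initial: [49, 67, 35, 26, 24, 29, 59, 21]
Pass 1: [49, 35, 26, 24, 29, 59, 21, 67] (6 swaps)
Pass 2: [35, 26, 24, 29, 49, 21, 59, 67] (5 swaps)

After 2 passes: [35, 26, 24, 29, 49, 21, 59, 67]


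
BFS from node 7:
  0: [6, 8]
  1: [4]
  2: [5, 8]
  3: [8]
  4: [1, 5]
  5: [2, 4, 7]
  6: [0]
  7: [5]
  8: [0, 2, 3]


Visit 7, enqueue [5]
Visit 5, enqueue [2, 4]
Visit 2, enqueue [8]
Visit 4, enqueue [1]
Visit 8, enqueue [0, 3]
Visit 1, enqueue []
Visit 0, enqueue [6]
Visit 3, enqueue []
Visit 6, enqueue []

BFS order: [7, 5, 2, 4, 8, 1, 0, 3, 6]


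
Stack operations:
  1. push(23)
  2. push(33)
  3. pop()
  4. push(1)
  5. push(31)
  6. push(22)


push(23) -> [23]
push(33) -> [23, 33]
pop()->33, [23]
push(1) -> [23, 1]
push(31) -> [23, 1, 31]
push(22) -> [23, 1, 31, 22]

Final stack: [23, 1, 31, 22]


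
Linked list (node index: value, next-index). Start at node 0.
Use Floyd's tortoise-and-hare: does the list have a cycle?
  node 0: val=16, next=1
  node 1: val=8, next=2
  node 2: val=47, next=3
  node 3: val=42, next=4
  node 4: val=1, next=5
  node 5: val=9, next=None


Floyd's tortoise (slow, +1) and hare (fast, +2):
  init: slow=0, fast=0
  step 1: slow=1, fast=2
  step 2: slow=2, fast=4
  step 3: fast 4->5->None, no cycle

Cycle: no


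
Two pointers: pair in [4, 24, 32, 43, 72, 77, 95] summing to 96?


lo=0(4)+hi=6(95)=99
lo=0(4)+hi=5(77)=81
lo=1(24)+hi=5(77)=101
lo=1(24)+hi=4(72)=96

Yes: 24+72=96


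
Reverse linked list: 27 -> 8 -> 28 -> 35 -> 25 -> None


Step 1: curr=27, set curr.next=prev(None) | reversed so far: 27
Step 2: curr=8, set curr.next=prev(27) | reversed so far: 8 -> 27
Step 3: curr=28, set curr.next=prev(8) | reversed so far: 28 -> 8 -> 27
Step 4: curr=35, set curr.next=prev(28) | reversed so far: 35 -> 28 -> 8 -> 27
Step 5: curr=25, set curr.next=prev(35) | reversed so far: 25 -> 35 -> 28 -> 8 -> 27

25 -> 35 -> 28 -> 8 -> 27 -> None


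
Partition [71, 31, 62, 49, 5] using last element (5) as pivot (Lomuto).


Pivot: 5
Place pivot at 0: [5, 31, 62, 49, 71]

Partitioned: [5, 31, 62, 49, 71]


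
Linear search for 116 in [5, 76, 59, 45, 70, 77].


i=0: 5!=116
i=1: 76!=116
i=2: 59!=116
i=3: 45!=116
i=4: 70!=116
i=5: 77!=116

Not found, 6 comps


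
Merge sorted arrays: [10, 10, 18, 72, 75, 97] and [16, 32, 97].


Take 10 from A
Take 10 from A
Take 16 from B
Take 18 from A
Take 32 from B
Take 72 from A
Take 75 from A
Take 97 from A

Merged: [10, 10, 16, 18, 32, 72, 75, 97, 97]


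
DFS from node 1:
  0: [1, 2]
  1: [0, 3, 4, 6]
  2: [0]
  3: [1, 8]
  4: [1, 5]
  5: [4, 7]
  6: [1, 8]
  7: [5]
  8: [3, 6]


Visit 1, push [6, 4, 3, 0]
Visit 0, push [2]
Visit 2, push []
Visit 3, push [8]
Visit 8, push [6]
Visit 6, push []
Visit 4, push [5]
Visit 5, push [7]
Visit 7, push []

DFS order: [1, 0, 2, 3, 8, 6, 4, 5, 7]


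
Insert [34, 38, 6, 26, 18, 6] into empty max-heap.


Insert 34: [34]
Insert 38: [38, 34]
Insert 6: [38, 34, 6]
Insert 26: [38, 34, 6, 26]
Insert 18: [38, 34, 6, 26, 18]
Insert 6: [38, 34, 6, 26, 18, 6]

Final heap: [38, 34, 6, 26, 18, 6]


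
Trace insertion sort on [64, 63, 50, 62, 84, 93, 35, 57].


Initial: [64, 63, 50, 62, 84, 93, 35, 57]
Insert 63: [63, 64, 50, 62, 84, 93, 35, 57]
Insert 50: [50, 63, 64, 62, 84, 93, 35, 57]
Insert 62: [50, 62, 63, 64, 84, 93, 35, 57]
Insert 84: [50, 62, 63, 64, 84, 93, 35, 57]
Insert 93: [50, 62, 63, 64, 84, 93, 35, 57]
Insert 35: [35, 50, 62, 63, 64, 84, 93, 57]
Insert 57: [35, 50, 57, 62, 63, 64, 84, 93]

Sorted: [35, 50, 57, 62, 63, 64, 84, 93]


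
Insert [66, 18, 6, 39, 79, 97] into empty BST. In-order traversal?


Insert 66: root
Insert 18: L from 66
Insert 6: L from 66 -> L from 18
Insert 39: L from 66 -> R from 18
Insert 79: R from 66
Insert 97: R from 66 -> R from 79

In-order: [6, 18, 39, 66, 79, 97]


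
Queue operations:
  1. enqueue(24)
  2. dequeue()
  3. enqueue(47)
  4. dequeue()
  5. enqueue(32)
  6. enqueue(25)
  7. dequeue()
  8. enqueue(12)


enqueue(24) -> [24]
dequeue()->24, []
enqueue(47) -> [47]
dequeue()->47, []
enqueue(32) -> [32]
enqueue(25) -> [32, 25]
dequeue()->32, [25]
enqueue(12) -> [25, 12]

Final queue: [25, 12]


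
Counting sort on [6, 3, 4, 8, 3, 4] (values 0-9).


Input: [6, 3, 4, 8, 3, 4]
Counts: [0, 0, 0, 2, 2, 0, 1, 0, 1, 0]

Sorted: [3, 3, 4, 4, 6, 8]


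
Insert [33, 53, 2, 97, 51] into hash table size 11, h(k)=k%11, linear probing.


Insert 33: h=0 -> slot 0
Insert 53: h=9 -> slot 9
Insert 2: h=2 -> slot 2
Insert 97: h=9, 1 probes -> slot 10
Insert 51: h=7 -> slot 7

Table: [33, None, 2, None, None, None, None, 51, None, 53, 97]


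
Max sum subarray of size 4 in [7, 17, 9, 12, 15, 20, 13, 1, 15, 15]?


[0:4]: 45
[1:5]: 53
[2:6]: 56
[3:7]: 60
[4:8]: 49
[5:9]: 49
[6:10]: 44

Max: 60 at [3:7]


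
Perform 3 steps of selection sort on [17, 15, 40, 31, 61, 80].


Initial: [17, 15, 40, 31, 61, 80]
Step 1: min=15 at 1
  Swap: [15, 17, 40, 31, 61, 80]
Step 2: min=17 at 1
  Swap: [15, 17, 40, 31, 61, 80]
Step 3: min=31 at 3
  Swap: [15, 17, 31, 40, 61, 80]

After 3 steps: [15, 17, 31, 40, 61, 80]


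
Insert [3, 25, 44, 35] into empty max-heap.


Insert 3: [3]
Insert 25: [25, 3]
Insert 44: [44, 3, 25]
Insert 35: [44, 35, 25, 3]

Final heap: [44, 35, 25, 3]


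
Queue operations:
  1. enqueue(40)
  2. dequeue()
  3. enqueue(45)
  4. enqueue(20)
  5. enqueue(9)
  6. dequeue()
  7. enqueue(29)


enqueue(40) -> [40]
dequeue()->40, []
enqueue(45) -> [45]
enqueue(20) -> [45, 20]
enqueue(9) -> [45, 20, 9]
dequeue()->45, [20, 9]
enqueue(29) -> [20, 9, 29]

Final queue: [20, 9, 29]


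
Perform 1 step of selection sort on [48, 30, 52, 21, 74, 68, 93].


Initial: [48, 30, 52, 21, 74, 68, 93]
Step 1: min=21 at 3
  Swap: [21, 30, 52, 48, 74, 68, 93]

After 1 step: [21, 30, 52, 48, 74, 68, 93]


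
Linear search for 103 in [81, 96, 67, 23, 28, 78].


i=0: 81!=103
i=1: 96!=103
i=2: 67!=103
i=3: 23!=103
i=4: 28!=103
i=5: 78!=103

Not found, 6 comps


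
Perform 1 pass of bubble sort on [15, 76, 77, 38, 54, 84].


Initial: [15, 76, 77, 38, 54, 84]
Pass 1: [15, 76, 38, 54, 77, 84] (2 swaps)

After 1 pass: [15, 76, 38, 54, 77, 84]


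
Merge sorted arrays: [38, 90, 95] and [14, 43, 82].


Take 14 from B
Take 38 from A
Take 43 from B
Take 82 from B

Merged: [14, 38, 43, 82, 90, 95]


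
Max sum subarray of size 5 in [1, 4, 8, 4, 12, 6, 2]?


[0:5]: 29
[1:6]: 34
[2:7]: 32

Max: 34 at [1:6]


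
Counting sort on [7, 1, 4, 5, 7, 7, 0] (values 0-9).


Input: [7, 1, 4, 5, 7, 7, 0]
Counts: [1, 1, 0, 0, 1, 1, 0, 3, 0, 0]

Sorted: [0, 1, 4, 5, 7, 7, 7]


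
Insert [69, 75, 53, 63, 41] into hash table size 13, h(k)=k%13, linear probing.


Insert 69: h=4 -> slot 4
Insert 75: h=10 -> slot 10
Insert 53: h=1 -> slot 1
Insert 63: h=11 -> slot 11
Insert 41: h=2 -> slot 2

Table: [None, 53, 41, None, 69, None, None, None, None, None, 75, 63, None]


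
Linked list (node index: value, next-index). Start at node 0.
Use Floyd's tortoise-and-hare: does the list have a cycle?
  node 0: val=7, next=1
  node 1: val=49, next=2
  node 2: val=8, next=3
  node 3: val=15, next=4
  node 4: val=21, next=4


Floyd's tortoise (slow, +1) and hare (fast, +2):
  init: slow=0, fast=0
  step 1: slow=1, fast=2
  step 2: slow=2, fast=4
  step 3: slow=3, fast=4
  step 4: slow=4, fast=4
  slow == fast at node 4: cycle detected

Cycle: yes


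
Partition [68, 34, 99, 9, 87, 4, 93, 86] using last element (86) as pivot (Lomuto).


Pivot: 86
  68 <= 86: advance i (no swap)
  34 <= 86: advance i (no swap)
  9 <= 86: swap -> [68, 34, 9, 99, 87, 4, 93, 86]
  4 <= 86: swap -> [68, 34, 9, 4, 87, 99, 93, 86]
Place pivot at 4: [68, 34, 9, 4, 86, 99, 93, 87]

Partitioned: [68, 34, 9, 4, 86, 99, 93, 87]


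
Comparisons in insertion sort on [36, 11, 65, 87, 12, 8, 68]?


Algorithm: insertion sort
Input: [36, 11, 65, 87, 12, 8, 68]
Sorted: [8, 11, 12, 36, 65, 68, 87]

14


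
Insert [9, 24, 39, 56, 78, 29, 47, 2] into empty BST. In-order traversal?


Insert 9: root
Insert 24: R from 9
Insert 39: R from 9 -> R from 24
Insert 56: R from 9 -> R from 24 -> R from 39
Insert 78: R from 9 -> R from 24 -> R from 39 -> R from 56
Insert 29: R from 9 -> R from 24 -> L from 39
Insert 47: R from 9 -> R from 24 -> R from 39 -> L from 56
Insert 2: L from 9

In-order: [2, 9, 24, 29, 39, 47, 56, 78]


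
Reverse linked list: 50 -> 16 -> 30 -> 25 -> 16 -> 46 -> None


Step 1: curr=50, set curr.next=prev(None) | reversed so far: 50
Step 2: curr=16, set curr.next=prev(50) | reversed so far: 16 -> 50
Step 3: curr=30, set curr.next=prev(16) | reversed so far: 30 -> 16 -> 50
Step 4: curr=25, set curr.next=prev(30) | reversed so far: 25 -> 30 -> 16 -> 50
Step 5: curr=16, set curr.next=prev(25) | reversed so far: 16 -> 25 -> 30 -> 16 -> 50
Step 6: curr=46, set curr.next=prev(16) | reversed so far: 46 -> 16 -> 25 -> 30 -> 16 -> 50

46 -> 16 -> 25 -> 30 -> 16 -> 50 -> None


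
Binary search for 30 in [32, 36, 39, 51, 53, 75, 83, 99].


Step 1: lo=0, hi=7, mid=3, val=51
Step 2: lo=0, hi=2, mid=1, val=36
Step 3: lo=0, hi=0, mid=0, val=32

Not found


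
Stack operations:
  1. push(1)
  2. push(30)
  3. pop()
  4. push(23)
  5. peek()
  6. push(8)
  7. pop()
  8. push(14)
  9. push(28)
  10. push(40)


push(1) -> [1]
push(30) -> [1, 30]
pop()->30, [1]
push(23) -> [1, 23]
peek()->23
push(8) -> [1, 23, 8]
pop()->8, [1, 23]
push(14) -> [1, 23, 14]
push(28) -> [1, 23, 14, 28]
push(40) -> [1, 23, 14, 28, 40]

Final stack: [1, 23, 14, 28, 40]


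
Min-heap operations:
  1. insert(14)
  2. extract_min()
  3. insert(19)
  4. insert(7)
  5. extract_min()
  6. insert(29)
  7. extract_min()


insert(14) -> [14]
extract_min()->14, []
insert(19) -> [19]
insert(7) -> [7, 19]
extract_min()->7, [19]
insert(29) -> [19, 29]
extract_min()->19, [29]

Final heap: [29]


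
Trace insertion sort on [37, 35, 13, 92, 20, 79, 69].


Initial: [37, 35, 13, 92, 20, 79, 69]
Insert 35: [35, 37, 13, 92, 20, 79, 69]
Insert 13: [13, 35, 37, 92, 20, 79, 69]
Insert 92: [13, 35, 37, 92, 20, 79, 69]
Insert 20: [13, 20, 35, 37, 92, 79, 69]
Insert 79: [13, 20, 35, 37, 79, 92, 69]
Insert 69: [13, 20, 35, 37, 69, 79, 92]

Sorted: [13, 20, 35, 37, 69, 79, 92]


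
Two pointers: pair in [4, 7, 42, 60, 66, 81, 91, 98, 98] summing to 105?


lo=0(4)+hi=8(98)=102
lo=1(7)+hi=8(98)=105

Yes: 7+98=105


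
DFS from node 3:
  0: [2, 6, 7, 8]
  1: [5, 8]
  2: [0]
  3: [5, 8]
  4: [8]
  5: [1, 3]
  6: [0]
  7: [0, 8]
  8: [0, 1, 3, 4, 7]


Visit 3, push [8, 5]
Visit 5, push [1]
Visit 1, push [8]
Visit 8, push [7, 4, 0]
Visit 0, push [7, 6, 2]
Visit 2, push []
Visit 6, push []
Visit 7, push []
Visit 4, push []

DFS order: [3, 5, 1, 8, 0, 2, 6, 7, 4]


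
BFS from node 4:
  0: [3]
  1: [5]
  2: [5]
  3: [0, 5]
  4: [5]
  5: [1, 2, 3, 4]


Visit 4, enqueue [5]
Visit 5, enqueue [1, 2, 3]
Visit 1, enqueue []
Visit 2, enqueue []
Visit 3, enqueue [0]
Visit 0, enqueue []

BFS order: [4, 5, 1, 2, 3, 0]


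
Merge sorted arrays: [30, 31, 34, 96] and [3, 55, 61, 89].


Take 3 from B
Take 30 from A
Take 31 from A
Take 34 from A
Take 55 from B
Take 61 from B
Take 89 from B

Merged: [3, 30, 31, 34, 55, 61, 89, 96]


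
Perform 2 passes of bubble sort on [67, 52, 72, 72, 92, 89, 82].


Initial: [67, 52, 72, 72, 92, 89, 82]
Pass 1: [52, 67, 72, 72, 89, 82, 92] (3 swaps)
Pass 2: [52, 67, 72, 72, 82, 89, 92] (1 swaps)

After 2 passes: [52, 67, 72, 72, 82, 89, 92]


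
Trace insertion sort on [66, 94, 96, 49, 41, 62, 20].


Initial: [66, 94, 96, 49, 41, 62, 20]
Insert 94: [66, 94, 96, 49, 41, 62, 20]
Insert 96: [66, 94, 96, 49, 41, 62, 20]
Insert 49: [49, 66, 94, 96, 41, 62, 20]
Insert 41: [41, 49, 66, 94, 96, 62, 20]
Insert 62: [41, 49, 62, 66, 94, 96, 20]
Insert 20: [20, 41, 49, 62, 66, 94, 96]

Sorted: [20, 41, 49, 62, 66, 94, 96]


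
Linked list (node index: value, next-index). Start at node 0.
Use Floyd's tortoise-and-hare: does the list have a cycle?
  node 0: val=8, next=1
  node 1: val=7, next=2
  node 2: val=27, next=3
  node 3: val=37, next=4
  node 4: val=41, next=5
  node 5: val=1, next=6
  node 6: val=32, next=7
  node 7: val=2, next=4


Floyd's tortoise (slow, +1) and hare (fast, +2):
  init: slow=0, fast=0
  step 1: slow=1, fast=2
  step 2: slow=2, fast=4
  step 3: slow=3, fast=6
  step 4: slow=4, fast=4
  slow == fast at node 4: cycle detected

Cycle: yes


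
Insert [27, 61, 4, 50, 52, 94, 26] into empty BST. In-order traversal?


Insert 27: root
Insert 61: R from 27
Insert 4: L from 27
Insert 50: R from 27 -> L from 61
Insert 52: R from 27 -> L from 61 -> R from 50
Insert 94: R from 27 -> R from 61
Insert 26: L from 27 -> R from 4

In-order: [4, 26, 27, 50, 52, 61, 94]


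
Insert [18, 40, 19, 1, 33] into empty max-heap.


Insert 18: [18]
Insert 40: [40, 18]
Insert 19: [40, 18, 19]
Insert 1: [40, 18, 19, 1]
Insert 33: [40, 33, 19, 1, 18]

Final heap: [40, 33, 19, 1, 18]


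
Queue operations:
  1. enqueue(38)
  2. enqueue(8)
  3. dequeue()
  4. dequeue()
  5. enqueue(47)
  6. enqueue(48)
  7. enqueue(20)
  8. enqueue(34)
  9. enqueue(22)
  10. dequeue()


enqueue(38) -> [38]
enqueue(8) -> [38, 8]
dequeue()->38, [8]
dequeue()->8, []
enqueue(47) -> [47]
enqueue(48) -> [47, 48]
enqueue(20) -> [47, 48, 20]
enqueue(34) -> [47, 48, 20, 34]
enqueue(22) -> [47, 48, 20, 34, 22]
dequeue()->47, [48, 20, 34, 22]

Final queue: [48, 20, 34, 22]


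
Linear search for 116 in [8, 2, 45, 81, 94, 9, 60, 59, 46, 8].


i=0: 8!=116
i=1: 2!=116
i=2: 45!=116
i=3: 81!=116
i=4: 94!=116
i=5: 9!=116
i=6: 60!=116
i=7: 59!=116
i=8: 46!=116
i=9: 8!=116

Not found, 10 comps


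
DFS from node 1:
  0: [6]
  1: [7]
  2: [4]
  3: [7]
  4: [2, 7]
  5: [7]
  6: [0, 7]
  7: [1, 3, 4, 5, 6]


Visit 1, push [7]
Visit 7, push [6, 5, 4, 3]
Visit 3, push []
Visit 4, push [2]
Visit 2, push []
Visit 5, push []
Visit 6, push [0]
Visit 0, push []

DFS order: [1, 7, 3, 4, 2, 5, 6, 0]


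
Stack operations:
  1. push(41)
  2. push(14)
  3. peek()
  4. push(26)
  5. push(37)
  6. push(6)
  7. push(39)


push(41) -> [41]
push(14) -> [41, 14]
peek()->14
push(26) -> [41, 14, 26]
push(37) -> [41, 14, 26, 37]
push(6) -> [41, 14, 26, 37, 6]
push(39) -> [41, 14, 26, 37, 6, 39]

Final stack: [41, 14, 26, 37, 6, 39]


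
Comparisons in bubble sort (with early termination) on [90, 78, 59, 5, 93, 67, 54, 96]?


Algorithm: bubble sort (with early termination)
Input: [90, 78, 59, 5, 93, 67, 54, 96]
Sorted: [5, 54, 59, 67, 78, 90, 93, 96]

27


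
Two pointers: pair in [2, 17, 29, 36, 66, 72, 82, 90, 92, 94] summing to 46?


lo=0(2)+hi=9(94)=96
lo=0(2)+hi=8(92)=94
lo=0(2)+hi=7(90)=92
lo=0(2)+hi=6(82)=84
lo=0(2)+hi=5(72)=74
lo=0(2)+hi=4(66)=68
lo=0(2)+hi=3(36)=38
lo=1(17)+hi=3(36)=53
lo=1(17)+hi=2(29)=46

Yes: 17+29=46


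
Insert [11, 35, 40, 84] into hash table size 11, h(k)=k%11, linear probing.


Insert 11: h=0 -> slot 0
Insert 35: h=2 -> slot 2
Insert 40: h=7 -> slot 7
Insert 84: h=7, 1 probes -> slot 8

Table: [11, None, 35, None, None, None, None, 40, 84, None, None]


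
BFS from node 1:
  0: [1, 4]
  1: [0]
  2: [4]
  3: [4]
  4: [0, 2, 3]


Visit 1, enqueue [0]
Visit 0, enqueue [4]
Visit 4, enqueue [2, 3]
Visit 2, enqueue []
Visit 3, enqueue []

BFS order: [1, 0, 4, 2, 3]


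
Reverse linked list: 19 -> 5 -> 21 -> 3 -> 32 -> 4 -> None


Step 1: curr=19, set curr.next=prev(None) | reversed so far: 19
Step 2: curr=5, set curr.next=prev(19) | reversed so far: 5 -> 19
Step 3: curr=21, set curr.next=prev(5) | reversed so far: 21 -> 5 -> 19
Step 4: curr=3, set curr.next=prev(21) | reversed so far: 3 -> 21 -> 5 -> 19
Step 5: curr=32, set curr.next=prev(3) | reversed so far: 32 -> 3 -> 21 -> 5 -> 19
Step 6: curr=4, set curr.next=prev(32) | reversed so far: 4 -> 32 -> 3 -> 21 -> 5 -> 19

4 -> 32 -> 3 -> 21 -> 5 -> 19 -> None


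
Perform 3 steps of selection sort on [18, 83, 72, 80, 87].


Initial: [18, 83, 72, 80, 87]
Step 1: min=18 at 0
  Swap: [18, 83, 72, 80, 87]
Step 2: min=72 at 2
  Swap: [18, 72, 83, 80, 87]
Step 3: min=80 at 3
  Swap: [18, 72, 80, 83, 87]

After 3 steps: [18, 72, 80, 83, 87]


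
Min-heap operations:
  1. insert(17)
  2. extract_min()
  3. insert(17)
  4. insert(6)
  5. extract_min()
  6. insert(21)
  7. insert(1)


insert(17) -> [17]
extract_min()->17, []
insert(17) -> [17]
insert(6) -> [6, 17]
extract_min()->6, [17]
insert(21) -> [17, 21]
insert(1) -> [1, 21, 17]

Final heap: [1, 21, 17]


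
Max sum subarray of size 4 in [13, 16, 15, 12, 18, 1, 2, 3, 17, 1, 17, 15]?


[0:4]: 56
[1:5]: 61
[2:6]: 46
[3:7]: 33
[4:8]: 24
[5:9]: 23
[6:10]: 23
[7:11]: 38
[8:12]: 50

Max: 61 at [1:5]


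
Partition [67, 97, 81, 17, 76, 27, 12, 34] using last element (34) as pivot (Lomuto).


Pivot: 34
  17 <= 34: swap -> [17, 97, 81, 67, 76, 27, 12, 34]
  27 <= 34: swap -> [17, 27, 81, 67, 76, 97, 12, 34]
  12 <= 34: swap -> [17, 27, 12, 67, 76, 97, 81, 34]
Place pivot at 3: [17, 27, 12, 34, 76, 97, 81, 67]

Partitioned: [17, 27, 12, 34, 76, 97, 81, 67]


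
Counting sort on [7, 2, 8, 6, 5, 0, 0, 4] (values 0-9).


Input: [7, 2, 8, 6, 5, 0, 0, 4]
Counts: [2, 0, 1, 0, 1, 1, 1, 1, 1, 0]

Sorted: [0, 0, 2, 4, 5, 6, 7, 8]


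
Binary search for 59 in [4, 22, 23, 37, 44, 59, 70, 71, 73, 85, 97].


Step 1: lo=0, hi=10, mid=5, val=59

Found at index 5


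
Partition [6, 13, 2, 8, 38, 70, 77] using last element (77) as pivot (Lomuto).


Pivot: 77
  6 <= 77: advance i (no swap)
  13 <= 77: advance i (no swap)
  2 <= 77: advance i (no swap)
  8 <= 77: advance i (no swap)
  38 <= 77: advance i (no swap)
  70 <= 77: advance i (no swap)
Place pivot at 6: [6, 13, 2, 8, 38, 70, 77]

Partitioned: [6, 13, 2, 8, 38, 70, 77]


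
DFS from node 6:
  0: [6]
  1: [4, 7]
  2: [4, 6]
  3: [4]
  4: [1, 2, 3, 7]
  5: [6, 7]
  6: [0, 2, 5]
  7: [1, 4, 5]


Visit 6, push [5, 2, 0]
Visit 0, push []
Visit 2, push [4]
Visit 4, push [7, 3, 1]
Visit 1, push [7]
Visit 7, push [5]
Visit 5, push []
Visit 3, push []

DFS order: [6, 0, 2, 4, 1, 7, 5, 3]


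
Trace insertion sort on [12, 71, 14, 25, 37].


Initial: [12, 71, 14, 25, 37]
Insert 71: [12, 71, 14, 25, 37]
Insert 14: [12, 14, 71, 25, 37]
Insert 25: [12, 14, 25, 71, 37]
Insert 37: [12, 14, 25, 37, 71]

Sorted: [12, 14, 25, 37, 71]


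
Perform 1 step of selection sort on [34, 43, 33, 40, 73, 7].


Initial: [34, 43, 33, 40, 73, 7]
Step 1: min=7 at 5
  Swap: [7, 43, 33, 40, 73, 34]

After 1 step: [7, 43, 33, 40, 73, 34]


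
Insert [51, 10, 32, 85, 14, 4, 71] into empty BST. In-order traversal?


Insert 51: root
Insert 10: L from 51
Insert 32: L from 51 -> R from 10
Insert 85: R from 51
Insert 14: L from 51 -> R from 10 -> L from 32
Insert 4: L from 51 -> L from 10
Insert 71: R from 51 -> L from 85

In-order: [4, 10, 14, 32, 51, 71, 85]


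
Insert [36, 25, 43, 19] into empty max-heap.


Insert 36: [36]
Insert 25: [36, 25]
Insert 43: [43, 25, 36]
Insert 19: [43, 25, 36, 19]

Final heap: [43, 25, 36, 19]


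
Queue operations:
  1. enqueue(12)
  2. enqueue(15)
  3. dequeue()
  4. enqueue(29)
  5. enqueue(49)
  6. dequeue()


enqueue(12) -> [12]
enqueue(15) -> [12, 15]
dequeue()->12, [15]
enqueue(29) -> [15, 29]
enqueue(49) -> [15, 29, 49]
dequeue()->15, [29, 49]

Final queue: [29, 49]


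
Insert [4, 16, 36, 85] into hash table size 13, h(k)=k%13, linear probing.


Insert 4: h=4 -> slot 4
Insert 16: h=3 -> slot 3
Insert 36: h=10 -> slot 10
Insert 85: h=7 -> slot 7

Table: [None, None, None, 16, 4, None, None, 85, None, None, 36, None, None]


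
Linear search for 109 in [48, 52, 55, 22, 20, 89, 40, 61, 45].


i=0: 48!=109
i=1: 52!=109
i=2: 55!=109
i=3: 22!=109
i=4: 20!=109
i=5: 89!=109
i=6: 40!=109
i=7: 61!=109
i=8: 45!=109

Not found, 9 comps


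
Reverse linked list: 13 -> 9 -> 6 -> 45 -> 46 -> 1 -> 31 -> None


Step 1: curr=13, set curr.next=prev(None) | reversed so far: 13
Step 2: curr=9, set curr.next=prev(13) | reversed so far: 9 -> 13
Step 3: curr=6, set curr.next=prev(9) | reversed so far: 6 -> 9 -> 13
Step 4: curr=45, set curr.next=prev(6) | reversed so far: 45 -> 6 -> 9 -> 13
Step 5: curr=46, set curr.next=prev(45) | reversed so far: 46 -> 45 -> 6 -> 9 -> 13
Step 6: curr=1, set curr.next=prev(46) | reversed so far: 1 -> 46 -> 45 -> 6 -> 9 -> 13
Step 7: curr=31, set curr.next=prev(1) | reversed so far: 31 -> 1 -> 46 -> 45 -> 6 -> 9 -> 13

31 -> 1 -> 46 -> 45 -> 6 -> 9 -> 13 -> None


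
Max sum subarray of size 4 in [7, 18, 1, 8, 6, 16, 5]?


[0:4]: 34
[1:5]: 33
[2:6]: 31
[3:7]: 35

Max: 35 at [3:7]


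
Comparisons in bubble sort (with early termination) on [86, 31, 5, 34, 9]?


Algorithm: bubble sort (with early termination)
Input: [86, 31, 5, 34, 9]
Sorted: [5, 9, 31, 34, 86]

10


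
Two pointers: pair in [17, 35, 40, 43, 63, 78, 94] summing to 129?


lo=0(17)+hi=6(94)=111
lo=1(35)+hi=6(94)=129

Yes: 35+94=129


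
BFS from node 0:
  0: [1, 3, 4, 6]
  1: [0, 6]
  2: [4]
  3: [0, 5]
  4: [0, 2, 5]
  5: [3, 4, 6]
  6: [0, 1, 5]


Visit 0, enqueue [1, 3, 4, 6]
Visit 1, enqueue []
Visit 3, enqueue [5]
Visit 4, enqueue [2]
Visit 6, enqueue []
Visit 5, enqueue []
Visit 2, enqueue []

BFS order: [0, 1, 3, 4, 6, 5, 2]


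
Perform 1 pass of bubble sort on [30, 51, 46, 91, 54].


Initial: [30, 51, 46, 91, 54]
Pass 1: [30, 46, 51, 54, 91] (2 swaps)

After 1 pass: [30, 46, 51, 54, 91]


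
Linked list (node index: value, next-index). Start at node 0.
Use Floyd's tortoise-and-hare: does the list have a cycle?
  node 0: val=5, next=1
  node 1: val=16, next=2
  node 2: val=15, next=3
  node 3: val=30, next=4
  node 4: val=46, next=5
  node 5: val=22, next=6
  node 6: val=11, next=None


Floyd's tortoise (slow, +1) and hare (fast, +2):
  init: slow=0, fast=0
  step 1: slow=1, fast=2
  step 2: slow=2, fast=4
  step 3: slow=3, fast=6
  step 4: fast -> None, no cycle

Cycle: no


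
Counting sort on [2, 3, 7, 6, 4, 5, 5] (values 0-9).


Input: [2, 3, 7, 6, 4, 5, 5]
Counts: [0, 0, 1, 1, 1, 2, 1, 1, 0, 0]

Sorted: [2, 3, 4, 5, 5, 6, 7]


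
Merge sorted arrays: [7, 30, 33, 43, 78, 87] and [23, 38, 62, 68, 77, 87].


Take 7 from A
Take 23 from B
Take 30 from A
Take 33 from A
Take 38 from B
Take 43 from A
Take 62 from B
Take 68 from B
Take 77 from B
Take 78 from A
Take 87 from A

Merged: [7, 23, 30, 33, 38, 43, 62, 68, 77, 78, 87, 87]


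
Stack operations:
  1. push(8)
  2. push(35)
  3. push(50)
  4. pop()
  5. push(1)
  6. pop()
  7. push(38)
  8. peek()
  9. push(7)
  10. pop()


push(8) -> [8]
push(35) -> [8, 35]
push(50) -> [8, 35, 50]
pop()->50, [8, 35]
push(1) -> [8, 35, 1]
pop()->1, [8, 35]
push(38) -> [8, 35, 38]
peek()->38
push(7) -> [8, 35, 38, 7]
pop()->7, [8, 35, 38]

Final stack: [8, 35, 38]


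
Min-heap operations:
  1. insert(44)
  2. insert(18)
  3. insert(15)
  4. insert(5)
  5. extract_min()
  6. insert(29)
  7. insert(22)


insert(44) -> [44]
insert(18) -> [18, 44]
insert(15) -> [15, 44, 18]
insert(5) -> [5, 15, 18, 44]
extract_min()->5, [15, 44, 18]
insert(29) -> [15, 29, 18, 44]
insert(22) -> [15, 22, 18, 44, 29]

Final heap: [15, 22, 18, 44, 29]


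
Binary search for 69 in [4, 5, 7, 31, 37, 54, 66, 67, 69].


Step 1: lo=0, hi=8, mid=4, val=37
Step 2: lo=5, hi=8, mid=6, val=66
Step 3: lo=7, hi=8, mid=7, val=67
Step 4: lo=8, hi=8, mid=8, val=69

Found at index 8


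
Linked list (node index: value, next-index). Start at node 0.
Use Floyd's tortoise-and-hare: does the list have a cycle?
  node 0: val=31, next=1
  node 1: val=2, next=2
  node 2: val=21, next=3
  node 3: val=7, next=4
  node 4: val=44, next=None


Floyd's tortoise (slow, +1) and hare (fast, +2):
  init: slow=0, fast=0
  step 1: slow=1, fast=2
  step 2: slow=2, fast=4
  step 3: fast -> None, no cycle

Cycle: no


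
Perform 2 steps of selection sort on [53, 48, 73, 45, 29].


Initial: [53, 48, 73, 45, 29]
Step 1: min=29 at 4
  Swap: [29, 48, 73, 45, 53]
Step 2: min=45 at 3
  Swap: [29, 45, 73, 48, 53]

After 2 steps: [29, 45, 73, 48, 53]


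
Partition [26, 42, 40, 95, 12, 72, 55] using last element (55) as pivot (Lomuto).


Pivot: 55
  26 <= 55: advance i (no swap)
  42 <= 55: advance i (no swap)
  40 <= 55: advance i (no swap)
  12 <= 55: swap -> [26, 42, 40, 12, 95, 72, 55]
Place pivot at 4: [26, 42, 40, 12, 55, 72, 95]

Partitioned: [26, 42, 40, 12, 55, 72, 95]


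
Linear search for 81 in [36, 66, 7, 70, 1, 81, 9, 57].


i=0: 36!=81
i=1: 66!=81
i=2: 7!=81
i=3: 70!=81
i=4: 1!=81
i=5: 81==81 found!

Found at 5, 6 comps


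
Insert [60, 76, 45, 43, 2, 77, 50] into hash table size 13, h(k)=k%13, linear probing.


Insert 60: h=8 -> slot 8
Insert 76: h=11 -> slot 11
Insert 45: h=6 -> slot 6
Insert 43: h=4 -> slot 4
Insert 2: h=2 -> slot 2
Insert 77: h=12 -> slot 12
Insert 50: h=11, 2 probes -> slot 0

Table: [50, None, 2, None, 43, None, 45, None, 60, None, None, 76, 77]


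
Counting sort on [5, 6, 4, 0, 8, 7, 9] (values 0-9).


Input: [5, 6, 4, 0, 8, 7, 9]
Counts: [1, 0, 0, 0, 1, 1, 1, 1, 1, 1]

Sorted: [0, 4, 5, 6, 7, 8, 9]


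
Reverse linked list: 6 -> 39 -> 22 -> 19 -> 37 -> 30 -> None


Step 1: curr=6, set curr.next=prev(None) | reversed so far: 6
Step 2: curr=39, set curr.next=prev(6) | reversed so far: 39 -> 6
Step 3: curr=22, set curr.next=prev(39) | reversed so far: 22 -> 39 -> 6
Step 4: curr=19, set curr.next=prev(22) | reversed so far: 19 -> 22 -> 39 -> 6
Step 5: curr=37, set curr.next=prev(19) | reversed so far: 37 -> 19 -> 22 -> 39 -> 6
Step 6: curr=30, set curr.next=prev(37) | reversed so far: 30 -> 37 -> 19 -> 22 -> 39 -> 6

30 -> 37 -> 19 -> 22 -> 39 -> 6 -> None


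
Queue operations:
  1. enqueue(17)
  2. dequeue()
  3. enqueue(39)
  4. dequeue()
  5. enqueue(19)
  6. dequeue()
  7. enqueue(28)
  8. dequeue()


enqueue(17) -> [17]
dequeue()->17, []
enqueue(39) -> [39]
dequeue()->39, []
enqueue(19) -> [19]
dequeue()->19, []
enqueue(28) -> [28]
dequeue()->28, []

Final queue: []


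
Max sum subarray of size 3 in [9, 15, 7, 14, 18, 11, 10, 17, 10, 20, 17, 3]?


[0:3]: 31
[1:4]: 36
[2:5]: 39
[3:6]: 43
[4:7]: 39
[5:8]: 38
[6:9]: 37
[7:10]: 47
[8:11]: 47
[9:12]: 40

Max: 47 at [7:10]


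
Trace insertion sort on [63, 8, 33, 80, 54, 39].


Initial: [63, 8, 33, 80, 54, 39]
Insert 8: [8, 63, 33, 80, 54, 39]
Insert 33: [8, 33, 63, 80, 54, 39]
Insert 80: [8, 33, 63, 80, 54, 39]
Insert 54: [8, 33, 54, 63, 80, 39]
Insert 39: [8, 33, 39, 54, 63, 80]

Sorted: [8, 33, 39, 54, 63, 80]


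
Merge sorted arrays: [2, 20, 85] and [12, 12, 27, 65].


Take 2 from A
Take 12 from B
Take 12 from B
Take 20 from A
Take 27 from B
Take 65 from B

Merged: [2, 12, 12, 20, 27, 65, 85]


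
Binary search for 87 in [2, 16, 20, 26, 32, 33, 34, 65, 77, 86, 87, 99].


Step 1: lo=0, hi=11, mid=5, val=33
Step 2: lo=6, hi=11, mid=8, val=77
Step 3: lo=9, hi=11, mid=10, val=87

Found at index 10


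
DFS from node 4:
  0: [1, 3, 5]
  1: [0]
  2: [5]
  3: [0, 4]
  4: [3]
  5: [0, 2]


Visit 4, push [3]
Visit 3, push [0]
Visit 0, push [5, 1]
Visit 1, push []
Visit 5, push [2]
Visit 2, push []

DFS order: [4, 3, 0, 1, 5, 2]


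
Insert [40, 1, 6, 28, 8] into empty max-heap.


Insert 40: [40]
Insert 1: [40, 1]
Insert 6: [40, 1, 6]
Insert 28: [40, 28, 6, 1]
Insert 8: [40, 28, 6, 1, 8]

Final heap: [40, 28, 6, 1, 8]


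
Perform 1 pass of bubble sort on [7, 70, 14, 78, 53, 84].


Initial: [7, 70, 14, 78, 53, 84]
Pass 1: [7, 14, 70, 53, 78, 84] (2 swaps)

After 1 pass: [7, 14, 70, 53, 78, 84]


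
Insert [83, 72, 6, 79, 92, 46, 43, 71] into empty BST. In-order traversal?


Insert 83: root
Insert 72: L from 83
Insert 6: L from 83 -> L from 72
Insert 79: L from 83 -> R from 72
Insert 92: R from 83
Insert 46: L from 83 -> L from 72 -> R from 6
Insert 43: L from 83 -> L from 72 -> R from 6 -> L from 46
Insert 71: L from 83 -> L from 72 -> R from 6 -> R from 46

In-order: [6, 43, 46, 71, 72, 79, 83, 92]


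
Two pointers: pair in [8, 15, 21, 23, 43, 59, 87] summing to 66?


lo=0(8)+hi=6(87)=95
lo=0(8)+hi=5(59)=67
lo=0(8)+hi=4(43)=51
lo=1(15)+hi=4(43)=58
lo=2(21)+hi=4(43)=64
lo=3(23)+hi=4(43)=66

Yes: 23+43=66


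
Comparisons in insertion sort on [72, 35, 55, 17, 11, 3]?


Algorithm: insertion sort
Input: [72, 35, 55, 17, 11, 3]
Sorted: [3, 11, 17, 35, 55, 72]

15


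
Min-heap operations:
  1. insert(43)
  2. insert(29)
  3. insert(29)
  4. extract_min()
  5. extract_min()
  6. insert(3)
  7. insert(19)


insert(43) -> [43]
insert(29) -> [29, 43]
insert(29) -> [29, 43, 29]
extract_min()->29, [29, 43]
extract_min()->29, [43]
insert(3) -> [3, 43]
insert(19) -> [3, 43, 19]

Final heap: [3, 43, 19]


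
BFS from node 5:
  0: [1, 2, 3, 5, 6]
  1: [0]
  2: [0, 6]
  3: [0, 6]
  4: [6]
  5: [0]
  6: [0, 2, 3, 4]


Visit 5, enqueue [0]
Visit 0, enqueue [1, 2, 3, 6]
Visit 1, enqueue []
Visit 2, enqueue []
Visit 3, enqueue []
Visit 6, enqueue [4]
Visit 4, enqueue []

BFS order: [5, 0, 1, 2, 3, 6, 4]


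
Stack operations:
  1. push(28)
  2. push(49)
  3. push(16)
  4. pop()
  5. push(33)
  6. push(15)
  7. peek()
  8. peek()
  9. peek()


push(28) -> [28]
push(49) -> [28, 49]
push(16) -> [28, 49, 16]
pop()->16, [28, 49]
push(33) -> [28, 49, 33]
push(15) -> [28, 49, 33, 15]
peek()->15
peek()->15
peek()->15

Final stack: [28, 49, 33, 15]


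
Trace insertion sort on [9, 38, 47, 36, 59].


Initial: [9, 38, 47, 36, 59]
Insert 38: [9, 38, 47, 36, 59]
Insert 47: [9, 38, 47, 36, 59]
Insert 36: [9, 36, 38, 47, 59]
Insert 59: [9, 36, 38, 47, 59]

Sorted: [9, 36, 38, 47, 59]


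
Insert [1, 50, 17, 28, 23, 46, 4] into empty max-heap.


Insert 1: [1]
Insert 50: [50, 1]
Insert 17: [50, 1, 17]
Insert 28: [50, 28, 17, 1]
Insert 23: [50, 28, 17, 1, 23]
Insert 46: [50, 28, 46, 1, 23, 17]
Insert 4: [50, 28, 46, 1, 23, 17, 4]

Final heap: [50, 28, 46, 1, 23, 17, 4]


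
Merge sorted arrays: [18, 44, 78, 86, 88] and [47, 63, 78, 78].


Take 18 from A
Take 44 from A
Take 47 from B
Take 63 from B
Take 78 from A
Take 78 from B
Take 78 from B

Merged: [18, 44, 47, 63, 78, 78, 78, 86, 88]


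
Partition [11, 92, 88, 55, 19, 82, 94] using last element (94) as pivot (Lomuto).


Pivot: 94
  11 <= 94: advance i (no swap)
  92 <= 94: advance i (no swap)
  88 <= 94: advance i (no swap)
  55 <= 94: advance i (no swap)
  19 <= 94: advance i (no swap)
  82 <= 94: advance i (no swap)
Place pivot at 6: [11, 92, 88, 55, 19, 82, 94]

Partitioned: [11, 92, 88, 55, 19, 82, 94]


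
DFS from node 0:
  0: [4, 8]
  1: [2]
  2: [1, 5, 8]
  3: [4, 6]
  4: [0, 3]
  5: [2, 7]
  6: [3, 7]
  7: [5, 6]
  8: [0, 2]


Visit 0, push [8, 4]
Visit 4, push [3]
Visit 3, push [6]
Visit 6, push [7]
Visit 7, push [5]
Visit 5, push [2]
Visit 2, push [8, 1]
Visit 1, push []
Visit 8, push []

DFS order: [0, 4, 3, 6, 7, 5, 2, 1, 8]


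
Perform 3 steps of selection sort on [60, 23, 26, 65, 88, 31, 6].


Initial: [60, 23, 26, 65, 88, 31, 6]
Step 1: min=6 at 6
  Swap: [6, 23, 26, 65, 88, 31, 60]
Step 2: min=23 at 1
  Swap: [6, 23, 26, 65, 88, 31, 60]
Step 3: min=26 at 2
  Swap: [6, 23, 26, 65, 88, 31, 60]

After 3 steps: [6, 23, 26, 65, 88, 31, 60]


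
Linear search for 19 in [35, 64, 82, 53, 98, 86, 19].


i=0: 35!=19
i=1: 64!=19
i=2: 82!=19
i=3: 53!=19
i=4: 98!=19
i=5: 86!=19
i=6: 19==19 found!

Found at 6, 7 comps
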